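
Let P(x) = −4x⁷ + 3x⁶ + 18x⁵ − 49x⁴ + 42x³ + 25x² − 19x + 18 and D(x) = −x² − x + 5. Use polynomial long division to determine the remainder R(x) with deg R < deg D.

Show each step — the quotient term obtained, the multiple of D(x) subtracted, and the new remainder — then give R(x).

R(x) = −7x + 8

Step 1: lead(−4x⁷ + 3x⁶ + 18x⁵ − 49x⁴ + 42x³ + 25x² − 19x + 18) ÷ lead(D) = −4x⁷ ÷ −x² = 4x⁵. Subtract (4x⁵)·D = −4x⁷ − 4x⁶ + 20x⁵. Remainder: 7x⁶ − 2x⁵ − 49x⁴ + 42x³ + 25x² − 19x + 18.
Step 2: lead(7x⁶ − 2x⁵ − 49x⁴ + 42x³ + 25x² − 19x + 18) ÷ lead(D) = 7x⁶ ÷ −x² = −7x⁴. Subtract (−7x⁴)·D = 7x⁶ + 7x⁵ − 35x⁴. Remainder: −9x⁵ − 14x⁴ + 42x³ + 25x² − 19x + 18.
Step 3: lead(−9x⁵ − 14x⁴ + 42x³ + 25x² − 19x + 18) ÷ lead(D) = −9x⁵ ÷ −x² = 9x³. Subtract (9x³)·D = −9x⁵ − 9x⁴ + 45x³. Remainder: −5x⁴ − 3x³ + 25x² − 19x + 18.
Step 4: lead(−5x⁴ − 3x³ + 25x² − 19x + 18) ÷ lead(D) = −5x⁴ ÷ −x² = 5x². Subtract (5x²)·D = −5x⁴ − 5x³ + 25x². Remainder: 2x³ − 19x + 18.
Step 5: lead(2x³ − 19x + 18) ÷ lead(D) = 2x³ ÷ −x² = −2x. Subtract (−2x)·D = 2x³ + 2x² − 10x. Remainder: −2x² − 9x + 18.
Step 6: lead(−2x² − 9x + 18) ÷ lead(D) = −2x² ÷ −x² = 2. Subtract (2)·D = −2x² − 2x + 10. Remainder: −7x + 8.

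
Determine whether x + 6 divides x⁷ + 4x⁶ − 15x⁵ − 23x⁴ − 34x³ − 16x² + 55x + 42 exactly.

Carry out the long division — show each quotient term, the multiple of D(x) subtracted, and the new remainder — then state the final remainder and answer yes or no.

R(x) = 0, so D(x) is a factor of P(x). yes

Step 1: lead(x⁷ + 4x⁶ − 15x⁵ − 23x⁴ − 34x³ − 16x² + 55x + 42) ÷ lead(D) = x⁷ ÷ x = x⁶. Subtract (x⁶)·D = x⁷ + 6x⁶. Remainder: −2x⁶ − 15x⁵ − 23x⁴ − 34x³ − 16x² + 55x + 42.
Step 2: lead(−2x⁶ − 15x⁵ − 23x⁴ − 34x³ − 16x² + 55x + 42) ÷ lead(D) = −2x⁶ ÷ x = −2x⁵. Subtract (−2x⁵)·D = −2x⁶ − 12x⁵. Remainder: −3x⁵ − 23x⁴ − 34x³ − 16x² + 55x + 42.
Step 3: lead(−3x⁵ − 23x⁴ − 34x³ − 16x² + 55x + 42) ÷ lead(D) = −3x⁵ ÷ x = −3x⁴. Subtract (−3x⁴)·D = −3x⁵ − 18x⁴. Remainder: −5x⁴ − 34x³ − 16x² + 55x + 42.
Step 4: lead(−5x⁴ − 34x³ − 16x² + 55x + 42) ÷ lead(D) = −5x⁴ ÷ x = −5x³. Subtract (−5x³)·D = −5x⁴ − 30x³. Remainder: −4x³ − 16x² + 55x + 42.
Step 5: lead(−4x³ − 16x² + 55x + 42) ÷ lead(D) = −4x³ ÷ x = −4x². Subtract (−4x²)·D = −4x³ − 24x². Remainder: 8x² + 55x + 42.
Step 6: lead(8x² + 55x + 42) ÷ lead(D) = 8x² ÷ x = 8x. Subtract (8x)·D = 8x² + 48x. Remainder: 7x + 42.
Step 7: lead(7x + 42) ÷ lead(D) = 7x ÷ x = 7. Subtract (7)·D = 7x + 42. Remainder: 0.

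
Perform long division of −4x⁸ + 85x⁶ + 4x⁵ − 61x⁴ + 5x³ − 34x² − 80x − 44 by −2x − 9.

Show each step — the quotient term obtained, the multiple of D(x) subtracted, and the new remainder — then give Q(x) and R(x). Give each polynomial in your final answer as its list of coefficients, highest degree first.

Step 1: lead(−4x⁸ + 85x⁶ + 4x⁵ − 61x⁴ + 5x³ − 34x² − 80x − 44) ÷ lead(D) = −4x⁸ ÷ −2x = 2x⁷. Subtract (2x⁷)·D = −4x⁸ − 18x⁷. Remainder: 18x⁷ + 85x⁶ + 4x⁵ − 61x⁴ + 5x³ − 34x² − 80x − 44.
Step 2: lead(18x⁷ + 85x⁶ + 4x⁵ − 61x⁴ + 5x³ − 34x² − 80x − 44) ÷ lead(D) = 18x⁷ ÷ −2x = −9x⁶. Subtract (−9x⁶)·D = 18x⁷ + 81x⁶. Remainder: 4x⁶ + 4x⁵ − 61x⁴ + 5x³ − 34x² − 80x − 44.
Step 3: lead(4x⁶ + 4x⁵ − 61x⁴ + 5x³ − 34x² − 80x − 44) ÷ lead(D) = 4x⁶ ÷ −2x = −2x⁵. Subtract (−2x⁵)·D = 4x⁶ + 18x⁵. Remainder: −14x⁵ − 61x⁴ + 5x³ − 34x² − 80x − 44.
Step 4: lead(−14x⁵ − 61x⁴ + 5x³ − 34x² − 80x − 44) ÷ lead(D) = −14x⁵ ÷ −2x = 7x⁴. Subtract (7x⁴)·D = −14x⁵ − 63x⁴. Remainder: 2x⁴ + 5x³ − 34x² − 80x − 44.
Step 5: lead(2x⁴ + 5x³ − 34x² − 80x − 44) ÷ lead(D) = 2x⁴ ÷ −2x = −x³. Subtract (−x³)·D = 2x⁴ + 9x³. Remainder: −4x³ − 34x² − 80x − 44.
Step 6: lead(−4x³ − 34x² − 80x − 44) ÷ lead(D) = −4x³ ÷ −2x = 2x². Subtract (2x²)·D = −4x³ − 18x². Remainder: −16x² − 80x − 44.
Step 7: lead(−16x² − 80x − 44) ÷ lead(D) = −16x² ÷ −2x = 8x. Subtract (8x)·D = −16x² − 72x. Remainder: −8x − 44.
Step 8: lead(−8x − 44) ÷ lead(D) = −8x ÷ −2x = 4. Subtract (4)·D = −8x − 36. Remainder: −8.

Q = [2, -9, -2, 7, -1, 2, 8, 4]; R = [-8]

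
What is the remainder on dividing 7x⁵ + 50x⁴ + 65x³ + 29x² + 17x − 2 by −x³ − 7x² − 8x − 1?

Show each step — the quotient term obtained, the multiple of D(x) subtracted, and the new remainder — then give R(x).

Step 1: lead(7x⁵ + 50x⁴ + 65x³ + 29x² + 17x − 2) ÷ lead(D) = 7x⁵ ÷ −x³ = −7x². Subtract (−7x²)·D = 7x⁵ + 49x⁴ + 56x³ + 7x². Remainder: x⁴ + 9x³ + 22x² + 17x − 2.
Step 2: lead(x⁴ + 9x³ + 22x² + 17x − 2) ÷ lead(D) = x⁴ ÷ −x³ = −x. Subtract (−x)·D = x⁴ + 7x³ + 8x² + x. Remainder: 2x³ + 14x² + 16x − 2.
Step 3: lead(2x³ + 14x² + 16x − 2) ÷ lead(D) = 2x³ ÷ −x³ = −2. Subtract (−2)·D = 2x³ + 14x² + 16x + 2. Remainder: −4.

R(x) = −4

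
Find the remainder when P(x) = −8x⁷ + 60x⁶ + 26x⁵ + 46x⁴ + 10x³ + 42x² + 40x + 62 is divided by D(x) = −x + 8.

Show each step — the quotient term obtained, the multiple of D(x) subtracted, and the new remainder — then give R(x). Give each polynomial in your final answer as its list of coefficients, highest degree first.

Step 1: lead(−8x⁷ + 60x⁶ + 26x⁵ + 46x⁴ + 10x³ + 42x² + 40x + 62) ÷ lead(D) = −8x⁷ ÷ −x = 8x⁶. Subtract (8x⁶)·D = −8x⁷ + 64x⁶. Remainder: −4x⁶ + 26x⁵ + 46x⁴ + 10x³ + 42x² + 40x + 62.
Step 2: lead(−4x⁶ + 26x⁵ + 46x⁴ + 10x³ + 42x² + 40x + 62) ÷ lead(D) = −4x⁶ ÷ −x = 4x⁵. Subtract (4x⁵)·D = −4x⁶ + 32x⁵. Remainder: −6x⁵ + 46x⁴ + 10x³ + 42x² + 40x + 62.
Step 3: lead(−6x⁵ + 46x⁴ + 10x³ + 42x² + 40x + 62) ÷ lead(D) = −6x⁵ ÷ −x = 6x⁴. Subtract (6x⁴)·D = −6x⁵ + 48x⁴. Remainder: −2x⁴ + 10x³ + 42x² + 40x + 62.
Step 4: lead(−2x⁴ + 10x³ + 42x² + 40x + 62) ÷ lead(D) = −2x⁴ ÷ −x = 2x³. Subtract (2x³)·D = −2x⁴ + 16x³. Remainder: −6x³ + 42x² + 40x + 62.
Step 5: lead(−6x³ + 42x² + 40x + 62) ÷ lead(D) = −6x³ ÷ −x = 6x². Subtract (6x²)·D = −6x³ + 48x². Remainder: −6x² + 40x + 62.
Step 6: lead(−6x² + 40x + 62) ÷ lead(D) = −6x² ÷ −x = 6x. Subtract (6x)·D = −6x² + 48x. Remainder: −8x + 62.
Step 7: lead(−8x + 62) ÷ lead(D) = −8x ÷ −x = 8. Subtract (8)·D = −8x + 64. Remainder: −2.

R = [-2]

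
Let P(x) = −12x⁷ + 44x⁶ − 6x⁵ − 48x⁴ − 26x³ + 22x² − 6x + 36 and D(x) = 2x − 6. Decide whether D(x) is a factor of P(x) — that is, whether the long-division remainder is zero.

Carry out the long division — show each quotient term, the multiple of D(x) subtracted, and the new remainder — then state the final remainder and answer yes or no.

Step 1: lead(−12x⁷ + 44x⁶ − 6x⁵ − 48x⁴ − 26x³ + 22x² − 6x + 36) ÷ lead(D) = −12x⁷ ÷ 2x = −6x⁶. Subtract (−6x⁶)·D = −12x⁷ + 36x⁶. Remainder: 8x⁶ − 6x⁵ − 48x⁴ − 26x³ + 22x² − 6x + 36.
Step 2: lead(8x⁶ − 6x⁵ − 48x⁴ − 26x³ + 22x² − 6x + 36) ÷ lead(D) = 8x⁶ ÷ 2x = 4x⁵. Subtract (4x⁵)·D = 8x⁶ − 24x⁵. Remainder: 18x⁵ − 48x⁴ − 26x³ + 22x² − 6x + 36.
Step 3: lead(18x⁵ − 48x⁴ − 26x³ + 22x² − 6x + 36) ÷ lead(D) = 18x⁵ ÷ 2x = 9x⁴. Subtract (9x⁴)·D = 18x⁵ − 54x⁴. Remainder: 6x⁴ − 26x³ + 22x² − 6x + 36.
Step 4: lead(6x⁴ − 26x³ + 22x² − 6x + 36) ÷ lead(D) = 6x⁴ ÷ 2x = 3x³. Subtract (3x³)·D = 6x⁴ − 18x³. Remainder: −8x³ + 22x² − 6x + 36.
Step 5: lead(−8x³ + 22x² − 6x + 36) ÷ lead(D) = −8x³ ÷ 2x = −4x². Subtract (−4x²)·D = −8x³ + 24x². Remainder: −2x² − 6x + 36.
Step 6: lead(−2x² − 6x + 36) ÷ lead(D) = −2x² ÷ 2x = −x. Subtract (−x)·D = −2x² + 6x. Remainder: −12x + 36.
Step 7: lead(−12x + 36) ÷ lead(D) = −12x ÷ 2x = −6. Subtract (−6)·D = −12x + 36. Remainder: 0.

R(x) = 0, so D(x) is a factor of P(x). yes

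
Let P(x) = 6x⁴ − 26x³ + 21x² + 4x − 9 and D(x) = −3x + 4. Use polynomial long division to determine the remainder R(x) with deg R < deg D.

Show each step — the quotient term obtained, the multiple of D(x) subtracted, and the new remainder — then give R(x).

Step 1: lead(6x⁴ − 26x³ + 21x² + 4x − 9) ÷ lead(D) = 6x⁴ ÷ −3x = −2x³. Subtract (−2x³)·D = 6x⁴ − 8x³. Remainder: −18x³ + 21x² + 4x − 9.
Step 2: lead(−18x³ + 21x² + 4x − 9) ÷ lead(D) = −18x³ ÷ −3x = 6x². Subtract (6x²)·D = −18x³ + 24x². Remainder: −3x² + 4x − 9.
Step 3: lead(−3x² + 4x − 9) ÷ lead(D) = −3x² ÷ −3x = x. Subtract (x)·D = −3x² + 4x. Remainder: −9.

R(x) = −9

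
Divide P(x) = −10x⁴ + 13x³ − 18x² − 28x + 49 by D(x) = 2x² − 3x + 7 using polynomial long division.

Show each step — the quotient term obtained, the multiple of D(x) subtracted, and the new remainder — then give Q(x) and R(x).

Step 1: lead(−10x⁴ + 13x³ − 18x² − 28x + 49) ÷ lead(D) = −10x⁴ ÷ 2x² = −5x². Subtract (−5x²)·D = −10x⁴ + 15x³ − 35x². Remainder: −2x³ + 17x² − 28x + 49.
Step 2: lead(−2x³ + 17x² − 28x + 49) ÷ lead(D) = −2x³ ÷ 2x² = −x. Subtract (−x)·D = −2x³ + 3x² − 7x. Remainder: 14x² − 21x + 49.
Step 3: lead(14x² − 21x + 49) ÷ lead(D) = 14x² ÷ 2x² = 7. Subtract (7)·D = 14x² − 21x + 49. Remainder: 0.

Q(x) = −5x² − x + 7; R(x) = 0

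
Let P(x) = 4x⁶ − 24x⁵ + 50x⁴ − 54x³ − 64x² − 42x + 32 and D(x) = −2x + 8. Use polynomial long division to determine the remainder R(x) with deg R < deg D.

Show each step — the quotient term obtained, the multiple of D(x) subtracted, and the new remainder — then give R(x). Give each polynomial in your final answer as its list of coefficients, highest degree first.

R = [-8]

Step 1: lead(4x⁶ − 24x⁵ + 50x⁴ − 54x³ − 64x² − 42x + 32) ÷ lead(D) = 4x⁶ ÷ −2x = −2x⁵. Subtract (−2x⁵)·D = 4x⁶ − 16x⁵. Remainder: −8x⁵ + 50x⁴ − 54x³ − 64x² − 42x + 32.
Step 2: lead(−8x⁵ + 50x⁴ − 54x³ − 64x² − 42x + 32) ÷ lead(D) = −8x⁵ ÷ −2x = 4x⁴. Subtract (4x⁴)·D = −8x⁵ + 32x⁴. Remainder: 18x⁴ − 54x³ − 64x² − 42x + 32.
Step 3: lead(18x⁴ − 54x³ − 64x² − 42x + 32) ÷ lead(D) = 18x⁴ ÷ −2x = −9x³. Subtract (−9x³)·D = 18x⁴ − 72x³. Remainder: 18x³ − 64x² − 42x + 32.
Step 4: lead(18x³ − 64x² − 42x + 32) ÷ lead(D) = 18x³ ÷ −2x = −9x². Subtract (−9x²)·D = 18x³ − 72x². Remainder: 8x² − 42x + 32.
Step 5: lead(8x² − 42x + 32) ÷ lead(D) = 8x² ÷ −2x = −4x. Subtract (−4x)·D = 8x² − 32x. Remainder: −10x + 32.
Step 6: lead(−10x + 32) ÷ lead(D) = −10x ÷ −2x = 5. Subtract (5)·D = −10x + 40. Remainder: −8.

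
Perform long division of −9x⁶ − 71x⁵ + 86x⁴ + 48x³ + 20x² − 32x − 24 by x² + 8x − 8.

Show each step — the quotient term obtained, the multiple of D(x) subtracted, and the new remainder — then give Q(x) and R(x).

Q(x) = −9x⁴ + x³ + 6x² + 8x + 4; R(x) = 8

Step 1: lead(−9x⁶ − 71x⁵ + 86x⁴ + 48x³ + 20x² − 32x − 24) ÷ lead(D) = −9x⁶ ÷ x² = −9x⁴. Subtract (−9x⁴)·D = −9x⁶ − 72x⁵ + 72x⁴. Remainder: x⁵ + 14x⁴ + 48x³ + 20x² − 32x − 24.
Step 2: lead(x⁵ + 14x⁴ + 48x³ + 20x² − 32x − 24) ÷ lead(D) = x⁵ ÷ x² = x³. Subtract (x³)·D = x⁵ + 8x⁴ − 8x³. Remainder: 6x⁴ + 56x³ + 20x² − 32x − 24.
Step 3: lead(6x⁴ + 56x³ + 20x² − 32x − 24) ÷ lead(D) = 6x⁴ ÷ x² = 6x². Subtract (6x²)·D = 6x⁴ + 48x³ − 48x². Remainder: 8x³ + 68x² − 32x − 24.
Step 4: lead(8x³ + 68x² − 32x − 24) ÷ lead(D) = 8x³ ÷ x² = 8x. Subtract (8x)·D = 8x³ + 64x² − 64x. Remainder: 4x² + 32x − 24.
Step 5: lead(4x² + 32x − 24) ÷ lead(D) = 4x² ÷ x² = 4. Subtract (4)·D = 4x² + 32x − 32. Remainder: 8.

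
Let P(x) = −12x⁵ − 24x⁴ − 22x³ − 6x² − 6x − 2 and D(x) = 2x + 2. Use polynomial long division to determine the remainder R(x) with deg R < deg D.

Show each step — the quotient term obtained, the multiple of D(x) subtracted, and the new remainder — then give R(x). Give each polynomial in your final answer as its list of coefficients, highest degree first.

R = [8]

Step 1: lead(−12x⁵ − 24x⁴ − 22x³ − 6x² − 6x − 2) ÷ lead(D) = −12x⁵ ÷ 2x = −6x⁴. Subtract (−6x⁴)·D = −12x⁵ − 12x⁴. Remainder: −12x⁴ − 22x³ − 6x² − 6x − 2.
Step 2: lead(−12x⁴ − 22x³ − 6x² − 6x − 2) ÷ lead(D) = −12x⁴ ÷ 2x = −6x³. Subtract (−6x³)·D = −12x⁴ − 12x³. Remainder: −10x³ − 6x² − 6x − 2.
Step 3: lead(−10x³ − 6x² − 6x − 2) ÷ lead(D) = −10x³ ÷ 2x = −5x². Subtract (−5x²)·D = −10x³ − 10x². Remainder: 4x² − 6x − 2.
Step 4: lead(4x² − 6x − 2) ÷ lead(D) = 4x² ÷ 2x = 2x. Subtract (2x)·D = 4x² + 4x. Remainder: −10x − 2.
Step 5: lead(−10x − 2) ÷ lead(D) = −10x ÷ 2x = −5. Subtract (−5)·D = −10x − 10. Remainder: 8.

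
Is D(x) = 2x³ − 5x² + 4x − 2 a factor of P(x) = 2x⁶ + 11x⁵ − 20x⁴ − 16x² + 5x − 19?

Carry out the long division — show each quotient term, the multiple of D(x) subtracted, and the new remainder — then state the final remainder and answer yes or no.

Step 1: lead(2x⁶ + 11x⁵ − 20x⁴ − 16x² + 5x − 19) ÷ lead(D) = 2x⁶ ÷ 2x³ = x³. Subtract (x³)·D = 2x⁶ − 5x⁵ + 4x⁴ − 2x³. Remainder: 16x⁵ − 24x⁴ + 2x³ − 16x² + 5x − 19.
Step 2: lead(16x⁵ − 24x⁴ + 2x³ − 16x² + 5x − 19) ÷ lead(D) = 16x⁵ ÷ 2x³ = 8x². Subtract (8x²)·D = 16x⁵ − 40x⁴ + 32x³ − 16x². Remainder: 16x⁴ − 30x³ + 5x − 19.
Step 3: lead(16x⁴ − 30x³ + 5x − 19) ÷ lead(D) = 16x⁴ ÷ 2x³ = 8x. Subtract (8x)·D = 16x⁴ − 40x³ + 32x² − 16x. Remainder: 10x³ − 32x² + 21x − 19.
Step 4: lead(10x³ − 32x² + 21x − 19) ÷ lead(D) = 10x³ ÷ 2x³ = 5. Subtract (5)·D = 10x³ − 25x² + 20x − 10. Remainder: −7x² + x − 9.

R(x) = −7x² + x − 9, so D(x) is not a factor of P(x). no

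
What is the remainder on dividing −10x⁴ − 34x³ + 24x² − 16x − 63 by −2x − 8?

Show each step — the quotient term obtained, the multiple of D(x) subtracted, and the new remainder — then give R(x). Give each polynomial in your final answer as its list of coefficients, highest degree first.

R = [1]

Step 1: lead(−10x⁴ − 34x³ + 24x² − 16x − 63) ÷ lead(D) = −10x⁴ ÷ −2x = 5x³. Subtract (5x³)·D = −10x⁴ − 40x³. Remainder: 6x³ + 24x² − 16x − 63.
Step 2: lead(6x³ + 24x² − 16x − 63) ÷ lead(D) = 6x³ ÷ −2x = −3x². Subtract (−3x²)·D = 6x³ + 24x². Remainder: −16x − 63.
Step 3: lead(−16x − 63) ÷ lead(D) = −16x ÷ −2x = 8. Subtract (8)·D = −16x − 64. Remainder: 1.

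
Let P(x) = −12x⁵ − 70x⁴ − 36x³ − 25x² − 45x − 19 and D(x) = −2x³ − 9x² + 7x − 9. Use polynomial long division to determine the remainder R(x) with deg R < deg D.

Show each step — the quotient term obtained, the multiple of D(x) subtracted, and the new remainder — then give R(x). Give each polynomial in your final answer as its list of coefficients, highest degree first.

Step 1: lead(−12x⁵ − 70x⁴ − 36x³ − 25x² − 45x − 19) ÷ lead(D) = −12x⁵ ÷ −2x³ = 6x². Subtract (6x²)·D = −12x⁵ − 54x⁴ + 42x³ − 54x². Remainder: −16x⁴ − 78x³ + 29x² − 45x − 19.
Step 2: lead(−16x⁴ − 78x³ + 29x² − 45x − 19) ÷ lead(D) = −16x⁴ ÷ −2x³ = 8x. Subtract (8x)·D = −16x⁴ − 72x³ + 56x² − 72x. Remainder: −6x³ − 27x² + 27x − 19.
Step 3: lead(−6x³ − 27x² + 27x − 19) ÷ lead(D) = −6x³ ÷ −2x³ = 3. Subtract (3)·D = −6x³ − 27x² + 21x − 27. Remainder: 6x + 8.

R = [6, 8]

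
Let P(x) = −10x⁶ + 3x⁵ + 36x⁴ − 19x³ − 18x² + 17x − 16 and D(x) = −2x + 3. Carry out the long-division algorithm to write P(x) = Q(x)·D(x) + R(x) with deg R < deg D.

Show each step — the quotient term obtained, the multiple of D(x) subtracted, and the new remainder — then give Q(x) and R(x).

Q(x) = 5x⁵ + 6x⁴ − 9x³ − 4x² + 3x − 4; R(x) = −4

Step 1: lead(−10x⁶ + 3x⁵ + 36x⁴ − 19x³ − 18x² + 17x − 16) ÷ lead(D) = −10x⁶ ÷ −2x = 5x⁵. Subtract (5x⁵)·D = −10x⁶ + 15x⁵. Remainder: −12x⁵ + 36x⁴ − 19x³ − 18x² + 17x − 16.
Step 2: lead(−12x⁵ + 36x⁴ − 19x³ − 18x² + 17x − 16) ÷ lead(D) = −12x⁵ ÷ −2x = 6x⁴. Subtract (6x⁴)·D = −12x⁵ + 18x⁴. Remainder: 18x⁴ − 19x³ − 18x² + 17x − 16.
Step 3: lead(18x⁴ − 19x³ − 18x² + 17x − 16) ÷ lead(D) = 18x⁴ ÷ −2x = −9x³. Subtract (−9x³)·D = 18x⁴ − 27x³. Remainder: 8x³ − 18x² + 17x − 16.
Step 4: lead(8x³ − 18x² + 17x − 16) ÷ lead(D) = 8x³ ÷ −2x = −4x². Subtract (−4x²)·D = 8x³ − 12x². Remainder: −6x² + 17x − 16.
Step 5: lead(−6x² + 17x − 16) ÷ lead(D) = −6x² ÷ −2x = 3x. Subtract (3x)·D = −6x² + 9x. Remainder: 8x − 16.
Step 6: lead(8x − 16) ÷ lead(D) = 8x ÷ −2x = −4. Subtract (−4)·D = 8x − 12. Remainder: −4.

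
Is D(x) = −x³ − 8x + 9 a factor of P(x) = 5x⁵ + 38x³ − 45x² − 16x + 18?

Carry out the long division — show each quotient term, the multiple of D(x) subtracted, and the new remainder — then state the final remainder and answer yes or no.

R(x) = 0, so D(x) is a factor of P(x). yes

Step 1: lead(5x⁵ + 38x³ − 45x² − 16x + 18) ÷ lead(D) = 5x⁵ ÷ −x³ = −5x². Subtract (−5x²)·D = 5x⁵ + 40x³ − 45x². Remainder: −2x³ − 16x + 18.
Step 2: lead(−2x³ − 16x + 18) ÷ lead(D) = −2x³ ÷ −x³ = 2. Subtract (2)·D = −2x³ − 16x + 18. Remainder: 0.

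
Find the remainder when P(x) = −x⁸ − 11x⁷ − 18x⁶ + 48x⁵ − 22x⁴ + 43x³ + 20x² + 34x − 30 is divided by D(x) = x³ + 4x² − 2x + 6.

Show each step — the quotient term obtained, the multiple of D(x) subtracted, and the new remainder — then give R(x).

Step 1: lead(−x⁸ − 11x⁷ − 18x⁶ + 48x⁵ − 22x⁴ + 43x³ + 20x² + 34x − 30) ÷ lead(D) = −x⁸ ÷ x³ = −x⁵. Subtract (−x⁵)·D = −x⁸ − 4x⁷ + 2x⁶ − 6x⁵. Remainder: −7x⁷ − 20x⁶ + 54x⁵ − 22x⁴ + 43x³ + 20x² + 34x − 30.
Step 2: lead(−7x⁷ − 20x⁶ + 54x⁵ − 22x⁴ + 43x³ + 20x² + 34x − 30) ÷ lead(D) = −7x⁷ ÷ x³ = −7x⁴. Subtract (−7x⁴)·D = −7x⁷ − 28x⁶ + 14x⁵ − 42x⁴. Remainder: 8x⁶ + 40x⁵ + 20x⁴ + 43x³ + 20x² + 34x − 30.
Step 3: lead(8x⁶ + 40x⁵ + 20x⁴ + 43x³ + 20x² + 34x − 30) ÷ lead(D) = 8x⁶ ÷ x³ = 8x³. Subtract (8x³)·D = 8x⁶ + 32x⁵ − 16x⁴ + 48x³. Remainder: 8x⁵ + 36x⁴ − 5x³ + 20x² + 34x − 30.
Step 4: lead(8x⁵ + 36x⁴ − 5x³ + 20x² + 34x − 30) ÷ lead(D) = 8x⁵ ÷ x³ = 8x². Subtract (8x²)·D = 8x⁵ + 32x⁴ − 16x³ + 48x². Remainder: 4x⁴ + 11x³ − 28x² + 34x − 30.
Step 5: lead(4x⁴ + 11x³ − 28x² + 34x − 30) ÷ lead(D) = 4x⁴ ÷ x³ = 4x. Subtract (4x)·D = 4x⁴ + 16x³ − 8x² + 24x. Remainder: −5x³ − 20x² + 10x − 30.
Step 6: lead(−5x³ − 20x² + 10x − 30) ÷ lead(D) = −5x³ ÷ x³ = −5. Subtract (−5)·D = −5x³ − 20x² + 10x − 30. Remainder: 0.

R(x) = 0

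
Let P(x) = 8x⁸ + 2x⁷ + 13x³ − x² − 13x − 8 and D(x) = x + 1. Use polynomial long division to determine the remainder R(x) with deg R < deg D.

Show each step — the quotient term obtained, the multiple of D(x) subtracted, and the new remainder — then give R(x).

R(x) = −3

Step 1: lead(8x⁸ + 2x⁷ + 13x³ − x² − 13x − 8) ÷ lead(D) = 8x⁸ ÷ x = 8x⁷. Subtract (8x⁷)·D = 8x⁸ + 8x⁷. Remainder: −6x⁷ + 13x³ − x² − 13x − 8.
Step 2: lead(−6x⁷ + 13x³ − x² − 13x − 8) ÷ lead(D) = −6x⁷ ÷ x = −6x⁶. Subtract (−6x⁶)·D = −6x⁷ − 6x⁶. Remainder: 6x⁶ + 13x³ − x² − 13x − 8.
Step 3: lead(6x⁶ + 13x³ − x² − 13x − 8) ÷ lead(D) = 6x⁶ ÷ x = 6x⁵. Subtract (6x⁵)·D = 6x⁶ + 6x⁵. Remainder: −6x⁵ + 13x³ − x² − 13x − 8.
Step 4: lead(−6x⁵ + 13x³ − x² − 13x − 8) ÷ lead(D) = −6x⁵ ÷ x = −6x⁴. Subtract (−6x⁴)·D = −6x⁵ − 6x⁴. Remainder: 6x⁴ + 13x³ − x² − 13x − 8.
Step 5: lead(6x⁴ + 13x³ − x² − 13x − 8) ÷ lead(D) = 6x⁴ ÷ x = 6x³. Subtract (6x³)·D = 6x⁴ + 6x³. Remainder: 7x³ − x² − 13x − 8.
Step 6: lead(7x³ − x² − 13x − 8) ÷ lead(D) = 7x³ ÷ x = 7x². Subtract (7x²)·D = 7x³ + 7x². Remainder: −8x² − 13x − 8.
Step 7: lead(−8x² − 13x − 8) ÷ lead(D) = −8x² ÷ x = −8x. Subtract (−8x)·D = −8x² − 8x. Remainder: −5x − 8.
Step 8: lead(−5x − 8) ÷ lead(D) = −5x ÷ x = −5. Subtract (−5)·D = −5x − 5. Remainder: −3.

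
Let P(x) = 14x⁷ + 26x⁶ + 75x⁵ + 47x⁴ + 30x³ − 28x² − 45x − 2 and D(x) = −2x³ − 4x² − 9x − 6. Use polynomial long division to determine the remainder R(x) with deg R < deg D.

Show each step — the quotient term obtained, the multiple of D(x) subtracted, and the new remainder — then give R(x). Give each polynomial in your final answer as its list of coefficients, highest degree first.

R = [5, 9, -2]

Step 1: lead(14x⁷ + 26x⁶ + 75x⁵ + 47x⁴ + 30x³ − 28x² − 45x − 2) ÷ lead(D) = 14x⁷ ÷ −2x³ = −7x⁴. Subtract (−7x⁴)·D = 14x⁷ + 28x⁶ + 63x⁵ + 42x⁴. Remainder: −2x⁶ + 12x⁵ + 5x⁴ + 30x³ − 28x² − 45x − 2.
Step 2: lead(−2x⁶ + 12x⁵ + 5x⁴ + 30x³ − 28x² − 45x − 2) ÷ lead(D) = −2x⁶ ÷ −2x³ = x³. Subtract (x³)·D = −2x⁶ − 4x⁵ − 9x⁴ − 6x³. Remainder: 16x⁵ + 14x⁴ + 36x³ − 28x² − 45x − 2.
Step 3: lead(16x⁵ + 14x⁴ + 36x³ − 28x² − 45x − 2) ÷ lead(D) = 16x⁵ ÷ −2x³ = −8x². Subtract (−8x²)·D = 16x⁵ + 32x⁴ + 72x³ + 48x². Remainder: −18x⁴ − 36x³ − 76x² − 45x − 2.
Step 4: lead(−18x⁴ − 36x³ − 76x² − 45x − 2) ÷ lead(D) = −18x⁴ ÷ −2x³ = 9x. Subtract (9x)·D = −18x⁴ − 36x³ − 81x² − 54x. Remainder: 5x² + 9x − 2.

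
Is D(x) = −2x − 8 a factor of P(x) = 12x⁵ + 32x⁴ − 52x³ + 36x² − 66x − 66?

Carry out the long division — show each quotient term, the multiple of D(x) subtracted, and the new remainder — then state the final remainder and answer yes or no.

R(x) = 6, so D(x) is not a factor of P(x). no

Step 1: lead(12x⁵ + 32x⁴ − 52x³ + 36x² − 66x − 66) ÷ lead(D) = 12x⁵ ÷ −2x = −6x⁴. Subtract (−6x⁴)·D = 12x⁵ + 48x⁴. Remainder: −16x⁴ − 52x³ + 36x² − 66x − 66.
Step 2: lead(−16x⁴ − 52x³ + 36x² − 66x − 66) ÷ lead(D) = −16x⁴ ÷ −2x = 8x³. Subtract (8x³)·D = −16x⁴ − 64x³. Remainder: 12x³ + 36x² − 66x − 66.
Step 3: lead(12x³ + 36x² − 66x − 66) ÷ lead(D) = 12x³ ÷ −2x = −6x². Subtract (−6x²)·D = 12x³ + 48x². Remainder: −12x² − 66x − 66.
Step 4: lead(−12x² − 66x − 66) ÷ lead(D) = −12x² ÷ −2x = 6x. Subtract (6x)·D = −12x² − 48x. Remainder: −18x − 66.
Step 5: lead(−18x − 66) ÷ lead(D) = −18x ÷ −2x = 9. Subtract (9)·D = −18x − 72. Remainder: 6.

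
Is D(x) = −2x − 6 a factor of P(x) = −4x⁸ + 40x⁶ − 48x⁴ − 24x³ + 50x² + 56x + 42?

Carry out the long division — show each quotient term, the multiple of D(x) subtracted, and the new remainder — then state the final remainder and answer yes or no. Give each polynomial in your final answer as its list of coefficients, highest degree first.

R = [0], so D(x) is a factor of P(x). yes

Step 1: lead(−4x⁸ + 40x⁶ − 48x⁴ − 24x³ + 50x² + 56x + 42) ÷ lead(D) = −4x⁸ ÷ −2x = 2x⁷. Subtract (2x⁷)·D = −4x⁸ − 12x⁷. Remainder: 12x⁷ + 40x⁶ − 48x⁴ − 24x³ + 50x² + 56x + 42.
Step 2: lead(12x⁷ + 40x⁶ − 48x⁴ − 24x³ + 50x² + 56x + 42) ÷ lead(D) = 12x⁷ ÷ −2x = −6x⁶. Subtract (−6x⁶)·D = 12x⁷ + 36x⁶. Remainder: 4x⁶ − 48x⁴ − 24x³ + 50x² + 56x + 42.
Step 3: lead(4x⁶ − 48x⁴ − 24x³ + 50x² + 56x + 42) ÷ lead(D) = 4x⁶ ÷ −2x = −2x⁵. Subtract (−2x⁵)·D = 4x⁶ + 12x⁵. Remainder: −12x⁵ − 48x⁴ − 24x³ + 50x² + 56x + 42.
Step 4: lead(−12x⁵ − 48x⁴ − 24x³ + 50x² + 56x + 42) ÷ lead(D) = −12x⁵ ÷ −2x = 6x⁴. Subtract (6x⁴)·D = −12x⁵ − 36x⁴. Remainder: −12x⁴ − 24x³ + 50x² + 56x + 42.
Step 5: lead(−12x⁴ − 24x³ + 50x² + 56x + 42) ÷ lead(D) = −12x⁴ ÷ −2x = 6x³. Subtract (6x³)·D = −12x⁴ − 36x³. Remainder: 12x³ + 50x² + 56x + 42.
Step 6: lead(12x³ + 50x² + 56x + 42) ÷ lead(D) = 12x³ ÷ −2x = −6x². Subtract (−6x²)·D = 12x³ + 36x². Remainder: 14x² + 56x + 42.
Step 7: lead(14x² + 56x + 42) ÷ lead(D) = 14x² ÷ −2x = −7x. Subtract (−7x)·D = 14x² + 42x. Remainder: 14x + 42.
Step 8: lead(14x + 42) ÷ lead(D) = 14x ÷ −2x = −7. Subtract (−7)·D = 14x + 42. Remainder: 0.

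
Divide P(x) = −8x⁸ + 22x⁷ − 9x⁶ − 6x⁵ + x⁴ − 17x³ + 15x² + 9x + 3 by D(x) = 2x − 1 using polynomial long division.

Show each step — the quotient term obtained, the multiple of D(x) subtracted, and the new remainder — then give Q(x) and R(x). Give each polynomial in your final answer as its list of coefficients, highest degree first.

Step 1: lead(−8x⁸ + 22x⁷ − 9x⁶ − 6x⁵ + x⁴ − 17x³ + 15x² + 9x + 3) ÷ lead(D) = −8x⁸ ÷ 2x = −4x⁷. Subtract (−4x⁷)·D = −8x⁸ + 4x⁷. Remainder: 18x⁷ − 9x⁶ − 6x⁵ + x⁴ − 17x³ + 15x² + 9x + 3.
Step 2: lead(18x⁷ − 9x⁶ − 6x⁵ + x⁴ − 17x³ + 15x² + 9x + 3) ÷ lead(D) = 18x⁷ ÷ 2x = 9x⁶. Subtract (9x⁶)·D = 18x⁷ − 9x⁶. Remainder: −6x⁵ + x⁴ − 17x³ + 15x² + 9x + 3.
Step 3: lead(−6x⁵ + x⁴ − 17x³ + 15x² + 9x + 3) ÷ lead(D) = −6x⁵ ÷ 2x = −3x⁴. Subtract (−3x⁴)·D = −6x⁵ + 3x⁴. Remainder: −2x⁴ − 17x³ + 15x² + 9x + 3.
Step 4: lead(−2x⁴ − 17x³ + 15x² + 9x + 3) ÷ lead(D) = −2x⁴ ÷ 2x = −x³. Subtract (−x³)·D = −2x⁴ + x³. Remainder: −18x³ + 15x² + 9x + 3.
Step 5: lead(−18x³ + 15x² + 9x + 3) ÷ lead(D) = −18x³ ÷ 2x = −9x². Subtract (−9x²)·D = −18x³ + 9x². Remainder: 6x² + 9x + 3.
Step 6: lead(6x² + 9x + 3) ÷ lead(D) = 6x² ÷ 2x = 3x. Subtract (3x)·D = 6x² − 3x. Remainder: 12x + 3.
Step 7: lead(12x + 3) ÷ lead(D) = 12x ÷ 2x = 6. Subtract (6)·D = 12x − 6. Remainder: 9.

Q = [-4, 9, 0, -3, -1, -9, 3, 6]; R = [9]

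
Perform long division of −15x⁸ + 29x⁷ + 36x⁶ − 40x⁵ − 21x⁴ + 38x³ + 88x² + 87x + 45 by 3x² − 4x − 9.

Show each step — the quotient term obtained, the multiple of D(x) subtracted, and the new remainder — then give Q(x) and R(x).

Q(x) = −5x⁶ + 3x⁵ + x⁴ − 3x³ − 8x² − 7x − 4; R(x) = 8x + 9

Step 1: lead(−15x⁸ + 29x⁷ + 36x⁶ − 40x⁵ − 21x⁴ + 38x³ + 88x² + 87x + 45) ÷ lead(D) = −15x⁸ ÷ 3x² = −5x⁶. Subtract (−5x⁶)·D = −15x⁸ + 20x⁷ + 45x⁶. Remainder: 9x⁷ − 9x⁶ − 40x⁵ − 21x⁴ + 38x³ + 88x² + 87x + 45.
Step 2: lead(9x⁷ − 9x⁶ − 40x⁵ − 21x⁴ + 38x³ + 88x² + 87x + 45) ÷ lead(D) = 9x⁷ ÷ 3x² = 3x⁵. Subtract (3x⁵)·D = 9x⁷ − 12x⁶ − 27x⁵. Remainder: 3x⁶ − 13x⁵ − 21x⁴ + 38x³ + 88x² + 87x + 45.
Step 3: lead(3x⁶ − 13x⁵ − 21x⁴ + 38x³ + 88x² + 87x + 45) ÷ lead(D) = 3x⁶ ÷ 3x² = x⁴. Subtract (x⁴)·D = 3x⁶ − 4x⁵ − 9x⁴. Remainder: −9x⁵ − 12x⁴ + 38x³ + 88x² + 87x + 45.
Step 4: lead(−9x⁵ − 12x⁴ + 38x³ + 88x² + 87x + 45) ÷ lead(D) = −9x⁵ ÷ 3x² = −3x³. Subtract (−3x³)·D = −9x⁵ + 12x⁴ + 27x³. Remainder: −24x⁴ + 11x³ + 88x² + 87x + 45.
Step 5: lead(−24x⁴ + 11x³ + 88x² + 87x + 45) ÷ lead(D) = −24x⁴ ÷ 3x² = −8x². Subtract (−8x²)·D = −24x⁴ + 32x³ + 72x². Remainder: −21x³ + 16x² + 87x + 45.
Step 6: lead(−21x³ + 16x² + 87x + 45) ÷ lead(D) = −21x³ ÷ 3x² = −7x. Subtract (−7x)·D = −21x³ + 28x² + 63x. Remainder: −12x² + 24x + 45.
Step 7: lead(−12x² + 24x + 45) ÷ lead(D) = −12x² ÷ 3x² = −4. Subtract (−4)·D = −12x² + 16x + 36. Remainder: 8x + 9.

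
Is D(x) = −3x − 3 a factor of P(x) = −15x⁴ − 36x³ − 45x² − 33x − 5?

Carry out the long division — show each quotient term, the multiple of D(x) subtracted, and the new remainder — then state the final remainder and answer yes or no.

R(x) = 4, so D(x) is not a factor of P(x). no

Step 1: lead(−15x⁴ − 36x³ − 45x² − 33x − 5) ÷ lead(D) = −15x⁴ ÷ −3x = 5x³. Subtract (5x³)·D = −15x⁴ − 15x³. Remainder: −21x³ − 45x² − 33x − 5.
Step 2: lead(−21x³ − 45x² − 33x − 5) ÷ lead(D) = −21x³ ÷ −3x = 7x². Subtract (7x²)·D = −21x³ − 21x². Remainder: −24x² − 33x − 5.
Step 3: lead(−24x² − 33x − 5) ÷ lead(D) = −24x² ÷ −3x = 8x. Subtract (8x)·D = −24x² − 24x. Remainder: −9x − 5.
Step 4: lead(−9x − 5) ÷ lead(D) = −9x ÷ −3x = 3. Subtract (3)·D = −9x − 9. Remainder: 4.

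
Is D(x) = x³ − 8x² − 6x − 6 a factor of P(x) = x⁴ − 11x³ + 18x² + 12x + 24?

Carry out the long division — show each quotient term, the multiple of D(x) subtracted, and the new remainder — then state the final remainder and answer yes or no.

R(x) = 6, so D(x) is not a factor of P(x). no

Step 1: lead(x⁴ − 11x³ + 18x² + 12x + 24) ÷ lead(D) = x⁴ ÷ x³ = x. Subtract (x)·D = x⁴ − 8x³ − 6x² − 6x. Remainder: −3x³ + 24x² + 18x + 24.
Step 2: lead(−3x³ + 24x² + 18x + 24) ÷ lead(D) = −3x³ ÷ x³ = −3. Subtract (−3)·D = −3x³ + 24x² + 18x + 18. Remainder: 6.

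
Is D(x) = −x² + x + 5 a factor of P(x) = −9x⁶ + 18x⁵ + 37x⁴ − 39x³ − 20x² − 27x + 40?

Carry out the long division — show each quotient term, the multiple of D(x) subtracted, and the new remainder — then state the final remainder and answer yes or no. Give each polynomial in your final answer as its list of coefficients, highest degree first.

Step 1: lead(−9x⁶ + 18x⁵ + 37x⁴ − 39x³ − 20x² − 27x + 40) ÷ lead(D) = −9x⁶ ÷ −x² = 9x⁴. Subtract (9x⁴)·D = −9x⁶ + 9x⁵ + 45x⁴. Remainder: 9x⁵ − 8x⁴ − 39x³ − 20x² − 27x + 40.
Step 2: lead(9x⁵ − 8x⁴ − 39x³ − 20x² − 27x + 40) ÷ lead(D) = 9x⁵ ÷ −x² = −9x³. Subtract (−9x³)·D = 9x⁵ − 9x⁴ − 45x³. Remainder: x⁴ + 6x³ − 20x² − 27x + 40.
Step 3: lead(x⁴ + 6x³ − 20x² − 27x + 40) ÷ lead(D) = x⁴ ÷ −x² = −x². Subtract (−x²)·D = x⁴ − x³ − 5x². Remainder: 7x³ − 15x² − 27x + 40.
Step 4: lead(7x³ − 15x² − 27x + 40) ÷ lead(D) = 7x³ ÷ −x² = −7x. Subtract (−7x)·D = 7x³ − 7x² − 35x. Remainder: −8x² + 8x + 40.
Step 5: lead(−8x² + 8x + 40) ÷ lead(D) = −8x² ÷ −x² = 8. Subtract (8)·D = −8x² + 8x + 40. Remainder: 0.

R = [0], so D(x) is a factor of P(x). yes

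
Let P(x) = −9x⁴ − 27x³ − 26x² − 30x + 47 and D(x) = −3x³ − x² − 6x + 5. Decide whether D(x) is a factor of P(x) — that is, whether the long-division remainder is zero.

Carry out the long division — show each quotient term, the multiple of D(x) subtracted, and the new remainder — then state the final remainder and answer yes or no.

Step 1: lead(−9x⁴ − 27x³ − 26x² − 30x + 47) ÷ lead(D) = −9x⁴ ÷ −3x³ = 3x. Subtract (3x)·D = −9x⁴ − 3x³ − 18x² + 15x. Remainder: −24x³ − 8x² − 45x + 47.
Step 2: lead(−24x³ − 8x² − 45x + 47) ÷ lead(D) = −24x³ ÷ −3x³ = 8. Subtract (8)·D = −24x³ − 8x² − 48x + 40. Remainder: 3x + 7.

R(x) = 3x + 7, so D(x) is not a factor of P(x). no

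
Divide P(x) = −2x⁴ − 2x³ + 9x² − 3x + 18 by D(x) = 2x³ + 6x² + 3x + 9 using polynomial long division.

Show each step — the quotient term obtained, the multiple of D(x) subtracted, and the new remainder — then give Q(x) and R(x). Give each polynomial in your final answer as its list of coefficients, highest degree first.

Step 1: lead(−2x⁴ − 2x³ + 9x² − 3x + 18) ÷ lead(D) = −2x⁴ ÷ 2x³ = −x. Subtract (−x)·D = −2x⁴ − 6x³ − 3x² − 9x. Remainder: 4x³ + 12x² + 6x + 18.
Step 2: lead(4x³ + 12x² + 6x + 18) ÷ lead(D) = 4x³ ÷ 2x³ = 2. Subtract (2)·D = 4x³ + 12x² + 6x + 18. Remainder: 0.

Q = [-1, 2]; R = [0]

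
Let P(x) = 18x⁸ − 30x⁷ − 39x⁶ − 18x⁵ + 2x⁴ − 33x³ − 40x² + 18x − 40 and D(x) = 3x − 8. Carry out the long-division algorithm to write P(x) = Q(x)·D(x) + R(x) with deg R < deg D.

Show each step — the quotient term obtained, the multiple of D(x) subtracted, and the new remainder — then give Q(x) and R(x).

Q(x) = 6x⁷ + 6x⁶ + 3x⁵ + 2x⁴ + 6x³ + 5x² + 6; R(x) = 8

Step 1: lead(18x⁸ − 30x⁷ − 39x⁶ − 18x⁵ + 2x⁴ − 33x³ − 40x² + 18x − 40) ÷ lead(D) = 18x⁸ ÷ 3x = 6x⁷. Subtract (6x⁷)·D = 18x⁸ − 48x⁷. Remainder: 18x⁷ − 39x⁶ − 18x⁵ + 2x⁴ − 33x³ − 40x² + 18x − 40.
Step 2: lead(18x⁷ − 39x⁶ − 18x⁵ + 2x⁴ − 33x³ − 40x² + 18x − 40) ÷ lead(D) = 18x⁷ ÷ 3x = 6x⁶. Subtract (6x⁶)·D = 18x⁷ − 48x⁶. Remainder: 9x⁶ − 18x⁵ + 2x⁴ − 33x³ − 40x² + 18x − 40.
Step 3: lead(9x⁶ − 18x⁵ + 2x⁴ − 33x³ − 40x² + 18x − 40) ÷ lead(D) = 9x⁶ ÷ 3x = 3x⁵. Subtract (3x⁵)·D = 9x⁶ − 24x⁵. Remainder: 6x⁵ + 2x⁴ − 33x³ − 40x² + 18x − 40.
Step 4: lead(6x⁵ + 2x⁴ − 33x³ − 40x² + 18x − 40) ÷ lead(D) = 6x⁵ ÷ 3x = 2x⁴. Subtract (2x⁴)·D = 6x⁵ − 16x⁴. Remainder: 18x⁴ − 33x³ − 40x² + 18x − 40.
Step 5: lead(18x⁴ − 33x³ − 40x² + 18x − 40) ÷ lead(D) = 18x⁴ ÷ 3x = 6x³. Subtract (6x³)·D = 18x⁴ − 48x³. Remainder: 15x³ − 40x² + 18x − 40.
Step 6: lead(15x³ − 40x² + 18x − 40) ÷ lead(D) = 15x³ ÷ 3x = 5x². Subtract (5x²)·D = 15x³ − 40x². Remainder: 18x − 40.
Step 7: lead(18x − 40) ÷ lead(D) = 18x ÷ 3x = 6. Subtract (6)·D = 18x − 48. Remainder: 8.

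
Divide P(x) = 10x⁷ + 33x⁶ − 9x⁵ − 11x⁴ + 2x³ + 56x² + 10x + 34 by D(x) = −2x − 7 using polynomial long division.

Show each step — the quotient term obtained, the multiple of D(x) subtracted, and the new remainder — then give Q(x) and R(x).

Step 1: lead(10x⁷ + 33x⁶ − 9x⁵ − 11x⁴ + 2x³ + 56x² + 10x + 34) ÷ lead(D) = 10x⁷ ÷ −2x = −5x⁶. Subtract (−5x⁶)·D = 10x⁷ + 35x⁶. Remainder: −2x⁶ − 9x⁵ − 11x⁴ + 2x³ + 56x² + 10x + 34.
Step 2: lead(−2x⁶ − 9x⁵ − 11x⁴ + 2x³ + 56x² + 10x + 34) ÷ lead(D) = −2x⁶ ÷ −2x = x⁵. Subtract (x⁵)·D = −2x⁶ − 7x⁵. Remainder: −2x⁵ − 11x⁴ + 2x³ + 56x² + 10x + 34.
Step 3: lead(−2x⁵ − 11x⁴ + 2x³ + 56x² + 10x + 34) ÷ lead(D) = −2x⁵ ÷ −2x = x⁴. Subtract (x⁴)·D = −2x⁵ − 7x⁴. Remainder: −4x⁴ + 2x³ + 56x² + 10x + 34.
Step 4: lead(−4x⁴ + 2x³ + 56x² + 10x + 34) ÷ lead(D) = −4x⁴ ÷ −2x = 2x³. Subtract (2x³)·D = −4x⁴ − 14x³. Remainder: 16x³ + 56x² + 10x + 34.
Step 5: lead(16x³ + 56x² + 10x + 34) ÷ lead(D) = 16x³ ÷ −2x = −8x². Subtract (−8x²)·D = 16x³ + 56x². Remainder: 10x + 34.
Step 6: lead(10x + 34) ÷ lead(D) = 10x ÷ −2x = −5. Subtract (−5)·D = 10x + 35. Remainder: −1.

Q(x) = −5x⁶ + x⁵ + x⁴ + 2x³ − 8x² − 5; R(x) = −1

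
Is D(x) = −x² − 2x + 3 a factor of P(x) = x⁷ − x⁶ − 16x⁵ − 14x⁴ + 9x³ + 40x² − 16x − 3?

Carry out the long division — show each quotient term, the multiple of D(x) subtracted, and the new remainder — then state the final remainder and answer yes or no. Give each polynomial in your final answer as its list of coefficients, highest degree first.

Step 1: lead(x⁷ − x⁶ − 16x⁵ − 14x⁴ + 9x³ + 40x² − 16x − 3) ÷ lead(D) = x⁷ ÷ −x² = −x⁵. Subtract (−x⁵)·D = x⁷ + 2x⁶ − 3x⁵. Remainder: −3x⁶ − 13x⁵ − 14x⁴ + 9x³ + 40x² − 16x − 3.
Step 2: lead(−3x⁶ − 13x⁵ − 14x⁴ + 9x³ + 40x² − 16x − 3) ÷ lead(D) = −3x⁶ ÷ −x² = 3x⁴. Subtract (3x⁴)·D = −3x⁶ − 6x⁵ + 9x⁴. Remainder: −7x⁵ − 23x⁴ + 9x³ + 40x² − 16x − 3.
Step 3: lead(−7x⁵ − 23x⁴ + 9x³ + 40x² − 16x − 3) ÷ lead(D) = −7x⁵ ÷ −x² = 7x³. Subtract (7x³)·D = −7x⁵ − 14x⁴ + 21x³. Remainder: −9x⁴ − 12x³ + 40x² − 16x − 3.
Step 4: lead(−9x⁴ − 12x³ + 40x² − 16x − 3) ÷ lead(D) = −9x⁴ ÷ −x² = 9x². Subtract (9x²)·D = −9x⁴ − 18x³ + 27x². Remainder: 6x³ + 13x² − 16x − 3.
Step 5: lead(6x³ + 13x² − 16x − 3) ÷ lead(D) = 6x³ ÷ −x² = −6x. Subtract (−6x)·D = 6x³ + 12x² − 18x. Remainder: x² + 2x − 3.
Step 6: lead(x² + 2x − 3) ÷ lead(D) = x² ÷ −x² = −1. Subtract (−1)·D = x² + 2x − 3. Remainder: 0.

R = [0], so D(x) is a factor of P(x). yes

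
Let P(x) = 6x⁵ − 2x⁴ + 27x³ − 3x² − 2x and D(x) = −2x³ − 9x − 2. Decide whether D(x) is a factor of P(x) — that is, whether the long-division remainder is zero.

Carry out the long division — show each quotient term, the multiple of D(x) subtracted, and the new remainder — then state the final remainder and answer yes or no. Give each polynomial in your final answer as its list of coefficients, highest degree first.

R = [0], so D(x) is a factor of P(x). yes

Step 1: lead(6x⁵ − 2x⁴ + 27x³ − 3x² − 2x) ÷ lead(D) = 6x⁵ ÷ −2x³ = −3x². Subtract (−3x²)·D = 6x⁵ + 27x³ + 6x². Remainder: −2x⁴ − 9x² − 2x.
Step 2: lead(−2x⁴ − 9x² − 2x) ÷ lead(D) = −2x⁴ ÷ −2x³ = x. Subtract (x)·D = −2x⁴ − 9x² − 2x. Remainder: 0.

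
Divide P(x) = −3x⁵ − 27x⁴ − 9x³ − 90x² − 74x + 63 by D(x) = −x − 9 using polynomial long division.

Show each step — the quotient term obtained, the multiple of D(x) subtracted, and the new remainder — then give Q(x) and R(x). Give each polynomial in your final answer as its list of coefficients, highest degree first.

Step 1: lead(−3x⁵ − 27x⁴ − 9x³ − 90x² − 74x + 63) ÷ lead(D) = −3x⁵ ÷ −x = 3x⁴. Subtract (3x⁴)·D = −3x⁵ − 27x⁴. Remainder: −9x³ − 90x² − 74x + 63.
Step 2: lead(−9x³ − 90x² − 74x + 63) ÷ lead(D) = −9x³ ÷ −x = 9x². Subtract (9x²)·D = −9x³ − 81x². Remainder: −9x² − 74x + 63.
Step 3: lead(−9x² − 74x + 63) ÷ lead(D) = −9x² ÷ −x = 9x. Subtract (9x)·D = −9x² − 81x. Remainder: 7x + 63.
Step 4: lead(7x + 63) ÷ lead(D) = 7x ÷ −x = −7. Subtract (−7)·D = 7x + 63. Remainder: 0.

Q = [3, 0, 9, 9, -7]; R = [0]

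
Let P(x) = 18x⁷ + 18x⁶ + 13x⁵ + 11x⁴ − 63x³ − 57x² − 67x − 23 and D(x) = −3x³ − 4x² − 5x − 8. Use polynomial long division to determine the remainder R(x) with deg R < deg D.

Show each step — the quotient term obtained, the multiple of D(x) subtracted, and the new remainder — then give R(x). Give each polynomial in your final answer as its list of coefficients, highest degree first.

R = [8, -7, 9]

Step 1: lead(18x⁷ + 18x⁶ + 13x⁵ + 11x⁴ − 63x³ − 57x² − 67x − 23) ÷ lead(D) = 18x⁷ ÷ −3x³ = −6x⁴. Subtract (−6x⁴)·D = 18x⁷ + 24x⁶ + 30x⁵ + 48x⁴. Remainder: −6x⁶ − 17x⁵ − 37x⁴ − 63x³ − 57x² − 67x − 23.
Step 2: lead(−6x⁶ − 17x⁵ − 37x⁴ − 63x³ − 57x² − 67x − 23) ÷ lead(D) = −6x⁶ ÷ −3x³ = 2x³. Subtract (2x³)·D = −6x⁶ − 8x⁵ − 10x⁴ − 16x³. Remainder: −9x⁵ − 27x⁴ − 47x³ − 57x² − 67x − 23.
Step 3: lead(−9x⁵ − 27x⁴ − 47x³ − 57x² − 67x − 23) ÷ lead(D) = −9x⁵ ÷ −3x³ = 3x². Subtract (3x²)·D = −9x⁵ − 12x⁴ − 15x³ − 24x². Remainder: −15x⁴ − 32x³ − 33x² − 67x − 23.
Step 4: lead(−15x⁴ − 32x³ − 33x² − 67x − 23) ÷ lead(D) = −15x⁴ ÷ −3x³ = 5x. Subtract (5x)·D = −15x⁴ − 20x³ − 25x² − 40x. Remainder: −12x³ − 8x² − 27x − 23.
Step 5: lead(−12x³ − 8x² − 27x − 23) ÷ lead(D) = −12x³ ÷ −3x³ = 4. Subtract (4)·D = −12x³ − 16x² − 20x − 32. Remainder: 8x² − 7x + 9.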